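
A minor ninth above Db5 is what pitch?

Ebb6

Counting two letter names plus an octave up from D lands on E.
A minor ninth is 13 semitones; 13 semitones up from Db5 gives Ebb6.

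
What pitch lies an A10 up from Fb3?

A4

Counting three letter names plus an octave up from F lands on A.
Moving 17 semitones up from Fb3 (the size of an augmented tenth) reaches A4.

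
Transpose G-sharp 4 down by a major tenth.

Three letters down from G (plus an octave) reaches E.
A major tenth spans 16 semitones, so from G#4 the target pitch is E3.

E 3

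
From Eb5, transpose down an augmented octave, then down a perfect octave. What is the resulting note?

Ebb3

Down an augmented octave from Eb5: Ebb4 (13 semitones down).
Ebb4 down a perfect octave → Ebb3 (12 semitones).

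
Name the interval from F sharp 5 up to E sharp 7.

major fourteenth

F to E spans seven letter names (F-G-A-B-C-D-E), plus an octave, so the interval is some kind of fourteenth.
The major fourteenth spans 23 semitones, and F#5 to E#7 is exactly 23 semitones — so this is a major fourteenth.
(Equivalently, a compound major seventh: a major seventh plus an octave.)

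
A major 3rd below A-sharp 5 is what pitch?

Three letter names down from A: F.
Moving 4 semitones down from A#5 (the size of a major third) reaches F#5.

F-sharp 5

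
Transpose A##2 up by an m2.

The second takes the letter from A up to B.
Moving 1 semitone up from A##2 (the size of a minor second) reaches B#2.

B#2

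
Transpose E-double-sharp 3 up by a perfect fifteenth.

The letter stays E (same as the start), shifted two octaves up.
Moving 24 semitones up from E##3 (the size of a perfect fifteenth) reaches E##5.

E-double-sharp 5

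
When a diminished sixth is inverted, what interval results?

augmented 3rd

The rule of nine gives the new number: 9 − 6 = 3, so a sixth becomes a third.
And diminished becomes augmented under inversion, so we get an augmented third.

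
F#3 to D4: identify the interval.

F to D spans six letter names (F-G-A-B-C-D), so the interval is some kind of sixth.
A major sixth would be 9 semitones, but F#3 to D4 is 8 — one semitone narrower, making it a minor sixth.

minor 6th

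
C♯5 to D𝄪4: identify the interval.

Descending from C#5 to D##4 is the same interval as ascending D##4 to C#5.
D to C spans seven letter names (D-E-F-G-A-B-C) — that makes it a seventh of some quality.
A major seventh would be 11 semitones; D##4 to C#5 is 9, two semitones narrower, so the interval is diminished.

d7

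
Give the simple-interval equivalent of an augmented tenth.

A3

Take out an octave (7 from the number): 10 − 7 = 3.
So an augmented tenth is an octave plus an augmented third. The quality is unchanged.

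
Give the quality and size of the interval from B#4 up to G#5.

m6

B to G spans six letter names (B-C-D-E-F-G), so the interval is some kind of sixth.
A major sixth would be 9 semitones, but B#4 to G#5 is 8 — one semitone narrower, making it a minor sixth.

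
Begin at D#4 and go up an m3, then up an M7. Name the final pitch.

E#5

A minor third up from D#4 is F#4.
Up a major seventh from F#4: E#5 (11 semitones up).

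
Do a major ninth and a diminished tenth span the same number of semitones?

Yes

A major ninth = 14 semitones = a diminished tenth; enharmonically equal.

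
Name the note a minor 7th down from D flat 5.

E flat 4

The seventh takes the letter from D down to E.
A minor seventh is 10 semitones; 10 semitones down from Db5 gives Eb4.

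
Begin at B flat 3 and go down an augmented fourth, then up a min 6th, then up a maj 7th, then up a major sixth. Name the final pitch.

Down an augmented fourth from Bb3: Fb3 (6 semitones down).
A minor sixth up from Fb3 is Dbb4.
Dbb4 up a major seventh → Cb5 (11 semitones).
Up a major sixth from Cb5: Ab5 (9 semitones up).

A flat 5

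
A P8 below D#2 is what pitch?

For an octave the letter name doesn't change: still D, an octave down.
Moving 12 semitones down from D#2 (the size of a perfect octave) reaches D#1.

D#1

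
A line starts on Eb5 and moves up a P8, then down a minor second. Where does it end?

D6

Eb5 up a perfect octave → Eb6 (12 semitones).
Eb6 down a minor second → D6 (1 semitone).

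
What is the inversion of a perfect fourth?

Inverted interval numbers add to nine, so a fourth pairs with a fifth (4 + 5 = 9).
Quality inverts too: perfect stays perfect. That makes the inversion a perfect fifth.

perfect 5th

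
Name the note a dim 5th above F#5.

Counting five letter names up from F lands on C.
A diminished fifth is 6 semitones; 6 semitones up from F#5 gives C6.

C6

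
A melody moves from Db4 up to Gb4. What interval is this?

D to G spans four letter names (D-E-F-G): a fourth.
Db4 to Gb4 is 5 semitones, matching the perfect fourth exactly, so the quality is perfect.

perfect fourth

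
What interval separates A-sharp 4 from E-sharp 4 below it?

Descending from A#4 to E#4 is the same interval as ascending E#4 to A#4.
E to A spans four letter names (E-F-G-A), so the interval is some kind of fourth.
Counting semitones, E#4→A#4 is 5, which is the perfect fourth.

P4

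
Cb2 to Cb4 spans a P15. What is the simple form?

Each octave removed subtracts seven from the number: 15 − 7 = 8.
So a perfect fifteenth is an octave plus a perfect octave. The quality is unchanged.

perfect 8th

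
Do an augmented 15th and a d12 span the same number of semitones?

25 semitones (augmented fifteenth) vs 18 semitones (diminished twelfth): not equal.

No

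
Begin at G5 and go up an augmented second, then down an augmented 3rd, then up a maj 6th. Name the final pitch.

G5 up an augmented second → A#5 (3 semitones).
An augmented third down from A#5 is F5.
Up a major sixth from F5: D6 (9 semitones up).

D6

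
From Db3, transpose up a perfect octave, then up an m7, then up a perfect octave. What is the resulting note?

Cb6

Db3 up a perfect octave → Db4 (12 semitones).
Db4 up a minor seventh → Cb5 (10 semitones).
Up a perfect octave from Cb5: Cb6 (12 semitones up).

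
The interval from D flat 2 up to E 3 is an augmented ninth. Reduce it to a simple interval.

Take out an octave (7 from the number): 9 − 7 = 2.
So an augmented ninth is an octave plus an augmented second. The quality is unchanged.

augmented second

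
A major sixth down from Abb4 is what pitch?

Cbb4

Counting six letter names down from A lands on C.
A major sixth spans 9 semitones, so from Abb4 the target pitch is Cbb4.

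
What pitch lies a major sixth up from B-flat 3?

Six letter names up from B: G.
A major sixth spans 9 semitones, so from Bb3 the target pitch is G4.

G 4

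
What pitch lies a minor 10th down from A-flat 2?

Three letters down from A (plus an octave) reaches F.
Moving 15 semitones down from Ab2 (the size of a minor tenth) reaches F1.

F 1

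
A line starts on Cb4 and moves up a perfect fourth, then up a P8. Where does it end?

Fb5

A perfect fourth up from Cb4 is Fb4.
A perfect octave up from Fb4 is Fb5.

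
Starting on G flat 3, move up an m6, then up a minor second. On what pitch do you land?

Up a minor sixth from Gb3: Ebb4 (8 semitones up).
A minor second up from Ebb4 is Fbb4.

F double-flat 4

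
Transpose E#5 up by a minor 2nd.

The second takes the letter from E up to F.
Moving 1 semitone up from E#5 (the size of a minor second) reaches F#5.

F#5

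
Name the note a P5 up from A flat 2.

Five letter names up from A: E.
A perfect fifth spans 7 semitones, so from Ab2 the target pitch is Eb3.

E flat 3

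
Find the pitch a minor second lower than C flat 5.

The second takes the letter from C down to B.
Moving 1 semitone down from Cb5 (the size of a minor second) reaches Bb4.

B flat 4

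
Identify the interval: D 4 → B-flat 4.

D to B spans six letter names (D-E-F-G-A-B): a sixth.
At 8 semitones, D4→Bb4 falls one short of a major sixth: minor.

minor sixth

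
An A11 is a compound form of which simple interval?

augmented fourth

Each octave removed subtracts seven from the number: 11 − 7 = 4.
Quality carries through unchanged, so the simple form is an augmented fourth.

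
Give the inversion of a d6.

Inverted interval numbers add to nine, so a sixth pairs with a third (6 + 3 = 9).
Quality inverts too: diminished becomes augmented. That makes the inversion an augmented third.

augmented third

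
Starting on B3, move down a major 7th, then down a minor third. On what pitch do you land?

A2

B3 down a major seventh → C3 (11 semitones).
Down a minor third from C3: A2 (3 semitones down).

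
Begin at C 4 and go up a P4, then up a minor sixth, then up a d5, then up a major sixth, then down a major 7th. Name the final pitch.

A perfect fourth up from C4 is F4.
A minor sixth up from F4 is Db5.
Up a diminished fifth from Db5: Abb5 (6 semitones up).
Up a major sixth from Abb5: Fb6 (9 semitones up).
Down a major seventh from Fb6: Gbb5 (11 semitones down).

G double-flat 5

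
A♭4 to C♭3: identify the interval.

M13

Descending from Ab4 to Cb3 is the same interval as ascending Cb3 to Ab4.
C to A spans six letter names (C-D-E-F-G-A), plus an octave — that makes it a thirteenth of some quality.
Counting semitones, Cb3→Ab4 is 21, which is the major thirteenth.
(Equivalently, a compound major sixth: a major sixth plus an octave.)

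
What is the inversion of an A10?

First reduce the compound augmented tenth to its simple form, an augmented third.
Inverted interval numbers add to nine, so a third pairs with a sixth (3 + 6 = 9).
And augmented becomes diminished under inversion, so we get a diminished sixth.

diminished 6th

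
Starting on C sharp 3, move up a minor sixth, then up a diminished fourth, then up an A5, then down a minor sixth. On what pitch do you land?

C sharp 4

C#3 up a minor sixth → A3 (8 semitones).
Up a diminished fourth from A3: Db4 (4 semitones up).
Up an augmented fifth from Db4: A4 (8 semitones up).
Down a minor sixth from A4: C#4 (8 semitones down).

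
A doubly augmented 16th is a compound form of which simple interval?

Each octave removed subtracts seven from the number: 16 − 14 = 2.
That makes a doubly augmented sixteenth a compound doubly augmented second — 2 octaves plus a doubly augmented second.

doubly augmented 2nd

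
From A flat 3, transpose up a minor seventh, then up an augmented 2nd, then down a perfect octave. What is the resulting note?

Ab3 up a minor seventh → Gb4 (10 semitones).
An augmented second up from Gb4 is A4.
Down a perfect octave from A4: A3 (12 semitones down).

A 3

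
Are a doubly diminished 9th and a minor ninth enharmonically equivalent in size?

No

A doubly diminished ninth is 11 semitones but a minor ninth is 13 semitones — different sizes.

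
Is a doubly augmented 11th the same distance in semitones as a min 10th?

No

19 semitones (doubly augmented eleventh) vs 15 semitones (minor tenth): not equal.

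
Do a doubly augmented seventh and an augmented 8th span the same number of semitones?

A doubly augmented seventh spans 13 semitones, and an augmented octave also spans 13 semitones — they're enharmonic.

Yes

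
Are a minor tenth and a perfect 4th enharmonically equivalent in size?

No

15 semitones (minor tenth) vs 5 semitones (perfect fourth): not equal.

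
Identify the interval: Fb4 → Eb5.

major seventh

F to E spans seven letter names (F-G-A-B-C-D-E) — that makes it a seventh of some quality.
Counting semitones, Fb4→Eb5 is 11, which is the major seventh.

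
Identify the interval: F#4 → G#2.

minor 14th

Descending from F#4 to G#2 is the same interval as ascending G#2 to F#4.
G to F spans seven letter names (G-A-B-C-D-E-F), plus an octave, so the interval is some kind of fourteenth.
G#2 to F#4 is 22 semitones, a half step short of the major fourteenth (23), so this is minor.
(Equivalently, a compound minor seventh: a minor seventh plus an octave.)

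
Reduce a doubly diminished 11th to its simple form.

dd4

Each octave removed subtracts seven from the number: 11 − 7 = 4.
So a doubly diminished eleventh is an octave plus a doubly diminished fourth. The quality is unchanged.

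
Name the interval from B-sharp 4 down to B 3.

Descending from B#4 to B3 is the same interval as ascending B3 to B#4.
B to B is the same letter name, plus an octave: an octave.
The perfect octave is 12 semitones; here we have 13, one semitone wider: augmented.

augmented octave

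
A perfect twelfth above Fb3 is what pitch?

Cb5

Counting five letter names plus an octave up from F lands on C.
A perfect twelfth is 19 semitones; 19 semitones up from Fb3 gives Cb5.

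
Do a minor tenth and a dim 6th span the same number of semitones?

15 semitones (minor tenth) vs 7 semitones (diminished sixth): not equal.

No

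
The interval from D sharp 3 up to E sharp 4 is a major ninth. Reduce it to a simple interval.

M2

Subtracting seven from the interval number removes an octave: 9 − 7 = 2.
That makes a major ninth a compound major second — an octave plus a major second.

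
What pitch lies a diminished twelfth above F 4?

C-flat 6

Counting five letter names plus an octave up from F lands on C.
Moving 18 semitones up from F4 (the size of a diminished twelfth) reaches Cb6.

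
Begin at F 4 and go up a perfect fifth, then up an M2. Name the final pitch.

D 5

Up a perfect fifth from F4: C5 (7 semitones up).
Up a major second from C5: D5 (2 semitones up).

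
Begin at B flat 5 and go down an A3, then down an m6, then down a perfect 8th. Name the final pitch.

B double-flat 3

Down an augmented third from Bb5: Gbb5 (5 semitones down).
A minor sixth down from Gbb5 is Bbb4.
Bbb4 down a perfect octave → Bbb3 (12 semitones).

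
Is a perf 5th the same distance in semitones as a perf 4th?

A perfect fifth is 7 semitones but a perfect fourth is 5 semitones — different sizes.

No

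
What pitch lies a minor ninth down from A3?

Two letters down from A (plus an octave) reaches G.
A minor ninth spans 13 semitones, so from A3 the target pitch is G#2.

G#2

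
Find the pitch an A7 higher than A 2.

G double-sharp 3

Seven letter names up from A: G.
An augmented seventh spans 12 semitones, so from A2 the target pitch is G##3.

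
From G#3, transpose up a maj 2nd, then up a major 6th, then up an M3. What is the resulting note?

A##4

G#3 up a major second → A#3 (2 semitones).
A major sixth up from A#3 is F##4.
Up a major third from F##4: A##4 (4 semitones up).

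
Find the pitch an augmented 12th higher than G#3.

D##5

Five letters up from G (plus an octave) reaches D.
An augmented twelfth is 20 semitones; 20 semitones up from G#3 gives D##5.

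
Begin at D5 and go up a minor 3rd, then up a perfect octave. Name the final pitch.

D5 up a minor third → F5 (3 semitones).
Up a perfect octave from F5: F6 (12 semitones up).

F6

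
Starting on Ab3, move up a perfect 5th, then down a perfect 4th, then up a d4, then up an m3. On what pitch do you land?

Ab3 up a perfect fifth → Eb4 (7 semitones).
A perfect fourth down from Eb4 is Bb3.
Up a diminished fourth from Bb3: Ebb4 (4 semitones up).
Up a minor third from Ebb4: Gbb4 (3 semitones up).

Gbb4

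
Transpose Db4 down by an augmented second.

Two letter names down from D: C.
Moving 3 semitones down from Db4 (the size of an augmented second) reaches Cbb4.

Cbb4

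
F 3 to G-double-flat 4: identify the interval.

diminished ninth

F to G spans two letter names (F-G), plus an octave — that makes it a ninth of some quality.
The major ninth is 14 semitones; here we have 12, two semitones narrower: diminished.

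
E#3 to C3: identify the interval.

augmented 3rd

Descending from E#3 to C3 is the same interval as ascending C3 to E#3.
C to E spans three letter names (C-D-E), so the interval is some kind of third.
The major third is 4 semitones; here we have 5, one semitone wider: augmented.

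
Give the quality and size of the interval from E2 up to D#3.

E to D spans seven letter names (E-F-G-A-B-C-D): a seventh.
Counting semitones, E2→D#3 is 11, which is the major seventh.

major 7th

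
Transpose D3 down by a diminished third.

B#2

Counting three letter names down from D lands on B.
A diminished third spans 2 semitones, so from D3 the target pitch is B#2.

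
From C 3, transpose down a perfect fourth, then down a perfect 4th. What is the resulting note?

A perfect fourth down from C3 is G2.
A perfect fourth down from G2 is D2.

D 2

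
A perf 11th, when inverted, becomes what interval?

First reduce the compound perfect eleventh to its simple form, a perfect fourth.
Interval numbers invert to sum to nine: 4 + 5 = 9, so a fourth inverts to a fifth.
The quality also flips — perfect stays perfect — giving a perfect fifth.

perfect fifth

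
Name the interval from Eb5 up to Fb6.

E to F spans two letter names (E-F), plus an octave — that makes it a ninth of some quality.
Eb5 to Fb6 is 13 semitones, a half step short of the major ninth (14), so this is minor.
(Equivalently, a compound minor second: a minor second plus an octave.)

minor 9th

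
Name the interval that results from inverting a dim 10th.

A6

First reduce the compound diminished tenth to its simple form, a diminished third.
Interval numbers invert to sum to nine: 3 + 6 = 9, so a third inverts to a sixth.
Quality inverts too: diminished becomes augmented. That makes the inversion an augmented sixth.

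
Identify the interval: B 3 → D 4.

minor third

B to D spans three letter names (B-C-D), so the interval is some kind of third.
A major third would be 4 semitones, but B3 to D4 is 3 — one semitone narrower, making it a minor third.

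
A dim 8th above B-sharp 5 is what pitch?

B 6

For an octave the letter name doesn't change: still B, an octave up.
A diminished octave is 11 semitones; 11 semitones up from B#5 gives B6.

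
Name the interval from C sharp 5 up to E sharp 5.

C to E spans three letter names (C-D-E) — that makes it a third of some quality.
C#5 to E#5 is 4 semitones, matching the major third exactly, so the quality is major.

M3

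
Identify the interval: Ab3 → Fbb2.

augmented tenth

Descending from Ab3 to Fbb2 is the same interval as ascending Fbb2 to Ab3.
F to A spans three letter names (F-G-A), plus an octave, so the interval is some kind of tenth.
A major tenth would be 16 semitones; Fbb2 to Ab3 is 17, one semitone wider, so the interval is augmented.
(Equivalently, a compound augmented third: an augmented third plus an octave.)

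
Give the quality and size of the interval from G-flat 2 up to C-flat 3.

G to C spans four letter names (G-A-B-C) — that makes it a fourth of some quality.
Gb2 to Cb3 is 5 semitones, matching the perfect fourth exactly, so the quality is perfect.

perfect fourth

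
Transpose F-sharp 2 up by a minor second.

G 2

Counting two letter names up from F lands on G.
A minor second spans 1 semitone, so from F#2 the target pitch is G2.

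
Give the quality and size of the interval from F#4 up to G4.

m2

F to G spans two letter names (F-G), so the interval is some kind of second.
A major second would be 2 semitones, but F#4 to G4 is 1 — one semitone narrower, making it a minor second.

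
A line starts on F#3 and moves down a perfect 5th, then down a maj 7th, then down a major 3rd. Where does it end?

F#3 down a perfect fifth → B2 (7 semitones).
B2 down a major seventh → C2 (11 semitones).
Down a major third from C2: Ab1 (4 semitones down).

Ab1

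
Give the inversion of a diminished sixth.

A3

The rule of nine gives the new number: 9 − 6 = 3, so a sixth becomes a third.
Quality inverts too: diminished becomes augmented. That makes the inversion an augmented third.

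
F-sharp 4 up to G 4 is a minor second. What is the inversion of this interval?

Inverted interval numbers add to nine, so a second pairs with a seventh (2 + 7 = 9).
Quality inverts too: minor becomes major. That makes the inversion a major seventh.

M7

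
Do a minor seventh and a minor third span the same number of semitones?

No

10 semitones (minor seventh) vs 3 semitones (minor third): not equal.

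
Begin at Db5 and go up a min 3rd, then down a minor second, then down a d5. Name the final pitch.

Db5 up a minor third → Fb5 (3 semitones).
Fb5 down a minor second → Eb5 (1 semitone).
Down a diminished fifth from Eb5: A4 (6 semitones down).

A4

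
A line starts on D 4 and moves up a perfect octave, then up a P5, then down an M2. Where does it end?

A perfect octave up from D4 is D5.
A perfect fifth up from D5 is A5.
Down a major second from A5: G5 (2 semitones down).

G 5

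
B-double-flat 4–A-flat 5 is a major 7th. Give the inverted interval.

minor 2nd

Inverted interval numbers add to nine, so a seventh pairs with a second (7 + 2 = 9).
Quality inverts too: major becomes minor. That makes the inversion a minor second.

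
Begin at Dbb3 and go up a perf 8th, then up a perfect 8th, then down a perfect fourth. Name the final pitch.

A perfect octave up from Dbb3 is Dbb4.
Up a perfect octave from Dbb4: Dbb5 (12 semitones up).
Dbb5 down a perfect fourth → Abb4 (5 semitones).

Abb4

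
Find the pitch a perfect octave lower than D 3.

For an octave the letter name doesn't change: still D, an octave down.
Moving 12 semitones down from D3 (the size of a perfect octave) reaches D2.

D 2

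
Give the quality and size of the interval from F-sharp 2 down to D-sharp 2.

Descending from F#2 to D#2 is the same interval as ascending D#2 to F#2.
D to F spans three letter names (D-E-F): a third.
A major third would be 4 semitones, but D#2 to F#2 is 3 — one semitone narrower, making it a minor third.

minor third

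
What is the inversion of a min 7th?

major second

Inverted interval numbers add to nine, so a seventh pairs with a second (7 + 2 = 9).
The quality also flips — minor becomes major — giving a major second.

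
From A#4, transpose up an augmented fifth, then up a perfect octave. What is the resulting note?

A#4 up an augmented fifth → E##5 (8 semitones).
E##5 up a perfect octave → E##6 (12 semitones).

E##6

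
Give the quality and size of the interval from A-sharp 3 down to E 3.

augmented 4th

Descending from A#3 to E3 is the same interval as ascending E3 to A#3.
E to A spans four letter names (E-F-G-A) — that makes it a fourth of some quality.
The perfect fourth is 5 semitones; here we have 6, one semitone wider: augmented.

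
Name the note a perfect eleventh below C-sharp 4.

G-sharp 2

The eleventh's letter: C down four letter names plus an octave → G.
Moving 17 semitones down from C#4 (the size of a perfect eleventh) reaches G#2.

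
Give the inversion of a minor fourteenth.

First reduce the compound minor fourteenth to its simple form, a minor seventh.
Interval numbers invert to sum to nine: 7 + 2 = 9, so a seventh inverts to a second.
And minor becomes major under inversion, so we get a major second.

M2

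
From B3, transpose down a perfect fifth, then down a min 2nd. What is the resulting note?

B3 down a perfect fifth → E3 (7 semitones).
Down a minor second from E3: D#3 (1 semitone down).

D#3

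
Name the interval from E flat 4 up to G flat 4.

m3

E to G spans three letter names (E-F-G): a third.
At 3 semitones, Eb4→Gb4 falls one short of a major third: minor.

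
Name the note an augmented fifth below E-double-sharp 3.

A-sharp 2

Five letter names down from E: A.
Moving 8 semitones down from E##3 (the size of an augmented fifth) reaches A#2.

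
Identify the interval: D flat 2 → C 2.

minor 2nd

Descending from Db2 to C2 is the same interval as ascending C2 to Db2.
C to D spans two letter names (C-D): a second.
A major second would be 2 semitones, but C2 to Db2 is 1 — one semitone narrower, making it a minor second.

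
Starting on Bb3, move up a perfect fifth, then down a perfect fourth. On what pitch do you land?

C4

Up a perfect fifth from Bb3: F4 (7 semitones up).
F4 down a perfect fourth → C4 (5 semitones).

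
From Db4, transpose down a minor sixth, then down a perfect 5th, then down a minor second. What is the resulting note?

Down a minor sixth from Db4: F3 (8 semitones down).
Down a perfect fifth from F3: Bb2 (7 semitones down).
A minor second down from Bb2 is A2.

A2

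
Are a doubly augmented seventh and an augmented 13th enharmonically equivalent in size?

No

A doubly augmented seventh spans 13 semitones; an augmented thirteenth spans 22 semitones. They differ by 9.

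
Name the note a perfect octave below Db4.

For an octave the letter name doesn't change: still D, an octave down.
Moving 12 semitones down from Db4 (the size of a perfect octave) reaches Db3.

Db3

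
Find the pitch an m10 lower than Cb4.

Ab2

Three letters down from C (plus an octave) reaches A.
A minor tenth spans 15 semitones, so from Cb4 the target pitch is Ab2.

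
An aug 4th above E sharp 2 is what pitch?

Counting four letter names up from E lands on A.
An augmented fourth is 6 semitones; 6 semitones up from E#2 gives A##2.

A double-sharp 2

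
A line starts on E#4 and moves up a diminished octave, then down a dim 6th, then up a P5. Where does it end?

A diminished octave up from E#4 is E5.
E5 down a diminished sixth → G##4 (7 semitones).
G##4 up a perfect fifth → D##5 (7 semitones).

D##5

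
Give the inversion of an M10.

First reduce the compound major tenth to its simple form, a major third.
Inverted interval numbers add to nine, so a third pairs with a sixth (3 + 6 = 9).
Quality inverts too: major becomes minor. That makes the inversion a minor sixth.

minor 6th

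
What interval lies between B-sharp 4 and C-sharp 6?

B to C spans two letter names (B-C), plus an octave, so the interval is some kind of ninth.
At 13 semitones, B#4→C#6 falls one short of a major ninth: minor.
(Equivalently, a compound minor second: a minor second plus an octave.)

minor ninth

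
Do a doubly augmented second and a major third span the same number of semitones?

Yes

A doubly augmented second spans 4 semitones, and a major third also spans 4 semitones — they're enharmonic.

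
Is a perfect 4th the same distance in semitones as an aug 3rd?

A perfect fourth spans 5 semitones, and an augmented third also spans 5 semitones — they're enharmonic.

Yes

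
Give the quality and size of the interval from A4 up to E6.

P12

A to E spans five letter names (A-B-C-D-E), plus an octave — that makes it a twelfth of some quality.
A4 to E6 is 19 semitones, matching the perfect twelfth exactly, so the quality is perfect.
(Equivalently, a compound perfect fifth: a perfect fifth plus an octave.)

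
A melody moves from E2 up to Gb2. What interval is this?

E to G spans three letter names (E-F-G) — that makes it a third of some quality.
E2 to Gb2 spans 2 semitones — two semitones narrower than the major third (4) — giving a diminished third.

d3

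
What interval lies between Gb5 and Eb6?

major sixth

G to E spans six letter names (G-A-B-C-D-E) — that makes it a sixth of some quality.
Gb5 to Eb6 is 9 semitones, matching the major sixth exactly, so the quality is major.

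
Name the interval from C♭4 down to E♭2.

Descending from Cb4 to Eb2 is the same interval as ascending Eb2 to Cb4.
E to C spans six letter names (E-F-G-A-B-C), plus an octave: a thirteenth.
At 20 semitones, Eb2→Cb4 falls one short of a major thirteenth: minor.
(Equivalently, a compound minor sixth: a minor sixth plus an octave.)

minor 13th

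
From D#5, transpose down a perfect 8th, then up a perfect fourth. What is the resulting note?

D#5 down a perfect octave → D#4 (12 semitones).
D#4 up a perfect fourth → G#4 (5 semitones).

G#4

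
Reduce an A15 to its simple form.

Take out an octave (7 from the number): 15 − 7 = 8.
So an augmented fifteenth is an octave plus an augmented octave. The quality is unchanged.

A8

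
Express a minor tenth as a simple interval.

Subtracting seven from the interval number removes an octave: 10 − 7 = 3.
So a minor tenth is an octave plus a minor third. The quality is unchanged.

m3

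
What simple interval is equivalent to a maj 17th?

major third

Subtracting seven from the interval number removes an octave: 17 − 14 = 3.
That makes a major seventeenth a compound major third — 2 octaves plus a major third.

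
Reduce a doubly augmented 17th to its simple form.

Subtracting seven from the interval number removes an octave: 17 − 14 = 3.
That makes a doubly augmented seventeenth a compound doubly augmented third — 2 octaves plus a doubly augmented third.

doubly augmented 3rd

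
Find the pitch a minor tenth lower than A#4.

F##3

The tenth's letter: A down three letter names plus an octave → F.
A minor tenth is 15 semitones; 15 semitones down from A#4 gives F##3.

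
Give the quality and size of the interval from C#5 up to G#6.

C to G spans five letter names (C-D-E-F-G), plus an octave — that makes it a twelfth of some quality.
The perfect twelfth spans 19 semitones, and C#5 to G#6 is exactly 19 semitones — so this is a perfect twelfth.
(Equivalently, a compound perfect fifth: a perfect fifth plus an octave.)

perfect 12th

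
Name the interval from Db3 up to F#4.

A10

D to F spans three letter names (D-E-F), plus an octave — that makes it a tenth of some quality.
Db3 to F#4 spans 17 semitones — one semitone wider than the major tenth (16) — giving an augmented tenth.
(Equivalently, a compound augmented third: an augmented third plus an octave.)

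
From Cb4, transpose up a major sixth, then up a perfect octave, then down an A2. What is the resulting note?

A major sixth up from Cb4 is Ab4.
Ab4 up a perfect octave → Ab5 (12 semitones).
Down an augmented second from Ab5: Gbb5 (3 semitones down).

Gbb5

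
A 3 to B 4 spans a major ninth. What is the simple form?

major second

Take out an octave (7 from the number): 9 − 7 = 2.
That makes a major ninth a compound major second — an octave plus a major second.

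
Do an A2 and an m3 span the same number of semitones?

Yes

An augmented second = 3 semitones = a minor third; enharmonically equal.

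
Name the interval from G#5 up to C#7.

perfect 11th

G to C spans four letter names (G-A-B-C), plus an octave: an eleventh.
The perfect eleventh spans 17 semitones, and G#5 to C#7 is exactly 17 semitones — so this is a perfect eleventh.
(Equivalently, a compound perfect fourth: a perfect fourth plus an octave.)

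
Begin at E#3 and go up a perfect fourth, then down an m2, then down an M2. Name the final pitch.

E#3 up a perfect fourth → A#3 (5 semitones).
A minor second down from A#3 is G##3.
G##3 down a major second → F##3 (2 semitones).

F##3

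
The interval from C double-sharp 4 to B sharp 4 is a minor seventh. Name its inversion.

The rule of nine gives the new number: 9 − 7 = 2, so a seventh becomes a second.
And minor becomes major under inversion, so we get a major second.

major 2nd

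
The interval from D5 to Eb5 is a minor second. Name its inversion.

Inverted interval numbers add to nine, so a second pairs with a seventh (2 + 7 = 9).
Quality inverts too: minor becomes major. That makes the inversion a major seventh.

M7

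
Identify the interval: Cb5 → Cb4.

Descending from Cb5 to Cb4 is the same interval as ascending Cb4 to Cb5.
C to C is the same letter name, plus an octave: an octave.
Cb4 to Cb5 is 12 semitones, matching the perfect octave exactly, so the quality is perfect.

perfect octave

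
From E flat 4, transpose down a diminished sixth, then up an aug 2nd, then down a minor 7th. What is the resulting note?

B double-sharp 2

Eb4 down a diminished sixth → G#3 (7 semitones).
An augmented second up from G#3 is A##3.
A minor seventh down from A##3 is B##2.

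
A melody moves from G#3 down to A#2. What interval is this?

m7

Descending from G#3 to A#2 is the same interval as ascending A#2 to G#3.
A to G spans seven letter names (A-B-C-D-E-F-G), so the interval is some kind of seventh.
At 10 semitones, A#2→G#3 falls one short of a major seventh: minor.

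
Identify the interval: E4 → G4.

E to G spans three letter names (E-F-G): a third.
At 3 semitones, E4→G4 falls one short of a major third: minor.

minor 3rd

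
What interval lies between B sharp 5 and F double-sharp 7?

B to F spans five letter names (B-C-D-E-F), plus an octave: a twelfth.
B#5 to F##7 is 19 semitones, matching the perfect twelfth exactly, so the quality is perfect.
(Equivalently, a compound perfect fifth: a perfect fifth plus an octave.)

perfect twelfth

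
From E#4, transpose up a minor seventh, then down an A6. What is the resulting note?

F4

E#4 up a minor seventh → D#5 (10 semitones).
An augmented sixth down from D#5 is F4.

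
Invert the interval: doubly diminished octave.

doubly augmented unison

Inverted interval numbers add to nine, so an octave pairs with a unison (8 + 1 = 9).
Quality inverts too: doubly diminished becomes doubly augmented. That makes the inversion a doubly augmented unison.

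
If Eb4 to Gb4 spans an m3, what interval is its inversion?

Inverted interval numbers add to nine, so a third pairs with a sixth (3 + 6 = 9).
Quality inverts too: minor becomes major. That makes the inversion a major sixth.

major sixth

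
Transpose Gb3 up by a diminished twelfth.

The twelfth's letter: G up five letter names plus an octave → D.
A diminished twelfth is 18 semitones; 18 semitones up from Gb3 gives Dbb5.

Dbb5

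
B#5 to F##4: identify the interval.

Descending from B#5 to F##4 is the same interval as ascending F##4 to B#5.
F to B spans four letter names (F-G-A-B), plus an octave — that makes it an eleventh of some quality.
The perfect eleventh spans 17 semitones, and F##4 to B#5 is exactly 17 semitones — so this is a perfect eleventh.
(Equivalently, a compound perfect fourth: a perfect fourth plus an octave.)

perfect eleventh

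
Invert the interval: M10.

m6

First reduce the compound major tenth to its simple form, a major third.
Inverted interval numbers add to nine, so a third pairs with a sixth (3 + 6 = 9).
The quality also flips — major becomes minor — giving a minor sixth.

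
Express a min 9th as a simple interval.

minor second

Each octave removed subtracts seven from the number: 9 − 7 = 2.
Quality carries through unchanged, so the simple form is a minor second.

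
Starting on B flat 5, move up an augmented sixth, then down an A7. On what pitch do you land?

A flat 5

Bb5 up an augmented sixth → G#6 (10 semitones).
Down an augmented seventh from G#6: Ab5 (12 semitones down).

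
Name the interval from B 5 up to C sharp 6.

M2

B to C spans two letter names (B-C), so the interval is some kind of second.
Counting semitones, B5→C#6 is 2, which is the major second.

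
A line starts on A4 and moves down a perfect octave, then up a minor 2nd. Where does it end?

Bb3

A4 down a perfect octave → A3 (12 semitones).
Up a minor second from A3: Bb3 (1 semitone up).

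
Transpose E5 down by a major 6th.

G4

Six letter names down from E: G.
Moving 9 semitones down from E5 (the size of a major sixth) reaches G4.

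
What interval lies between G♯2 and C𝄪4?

augmented 11th

G to C spans four letter names (G-A-B-C), plus an octave: an eleventh.
The perfect eleventh is 17 semitones; here we have 18, one semitone wider: augmented.
(Equivalently, a compound augmented fourth: an augmented fourth plus an octave.)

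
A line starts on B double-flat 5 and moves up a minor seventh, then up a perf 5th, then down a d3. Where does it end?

Bbb5 up a minor seventh → Abb6 (10 semitones).
A perfect fifth up from Abb6 is Ebb7.
A diminished third down from Ebb7 is C7.

C 7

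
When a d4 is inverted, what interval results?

augmented fifth

Interval numbers invert to sum to nine: 4 + 5 = 9, so a fourth inverts to a fifth.
Quality inverts too: diminished becomes augmented. That makes the inversion an augmented fifth.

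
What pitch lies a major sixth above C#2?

A#2

Counting six letter names up from C lands on A.
A major sixth is 9 semitones; 9 semitones up from C#2 gives A#2.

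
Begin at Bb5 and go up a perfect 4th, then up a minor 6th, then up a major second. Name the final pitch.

Db7

Bb5 up a perfect fourth → Eb6 (5 semitones).
Up a minor sixth from Eb6: Cb7 (8 semitones up).
Up a major second from Cb7: Db7 (2 semitones up).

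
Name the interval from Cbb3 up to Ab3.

augmented 6th

C to A spans six letter names (C-D-E-F-G-A) — that makes it a sixth of some quality.
A major sixth would be 9 semitones; Cbb3 to Ab3 is 10, one semitone wider, so the interval is augmented.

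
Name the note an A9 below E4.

Db3

Two letters down from E (plus an octave) reaches D.
An augmented ninth spans 15 semitones, so from E4 the target pitch is Db3.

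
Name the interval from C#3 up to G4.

diminished twelfth

C to G spans five letter names (C-D-E-F-G), plus an octave: a twelfth.
The perfect twelfth is 19 semitones; here we have 18, one semitone narrower: diminished.
(Equivalently, a compound diminished fifth: a diminished fifth plus an octave.)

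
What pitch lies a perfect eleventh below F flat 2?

Four letters down from F (plus an octave) reaches C.
Moving 17 semitones down from Fb2 (the size of a perfect eleventh) reaches Cb1.

C flat 1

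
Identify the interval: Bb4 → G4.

minor third

Descending from Bb4 to G4 is the same interval as ascending G4 to Bb4.
G to B spans three letter names (G-A-B): a third.
At 3 semitones, G4→Bb4 falls one short of a major third: minor.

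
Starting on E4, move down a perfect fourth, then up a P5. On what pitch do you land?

F#4

E4 down a perfect fourth → B3 (5 semitones).
Up a perfect fifth from B3: F#4 (7 semitones up).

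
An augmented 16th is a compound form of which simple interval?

augmented 2nd

Each octave removed subtracts seven from the number: 16 − 14 = 2.
That makes an augmented sixteenth a compound augmented second — 2 octaves plus an augmented second.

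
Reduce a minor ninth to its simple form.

m2

Subtracting seven from the interval number removes an octave: 9 − 7 = 2.
So a minor ninth is an octave plus a minor second. The quality is unchanged.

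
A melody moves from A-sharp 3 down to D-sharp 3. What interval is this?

Descending from A#3 to D#3 is the same interval as ascending D#3 to A#3.
D to A spans five letter names (D-E-F-G-A), so the interval is some kind of fifth.
D#3 to A#3 is 7 semitones, matching the perfect fifth exactly, so the quality is perfect.

perfect fifth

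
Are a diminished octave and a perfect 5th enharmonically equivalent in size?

11 semitones (diminished octave) vs 7 semitones (perfect fifth): not equal.

No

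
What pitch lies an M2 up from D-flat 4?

E-flat 4

Counting two letter names up from D lands on E.
A major second is 2 semitones; 2 semitones up from Db4 gives Eb4.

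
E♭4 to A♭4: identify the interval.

E to A spans four letter names (E-F-G-A) — that makes it a fourth of some quality.
Eb4 to Ab4 is 5 semitones, matching the perfect fourth exactly, so the quality is perfect.

perfect fourth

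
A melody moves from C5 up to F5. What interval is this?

C to F spans four letter names (C-D-E-F) — that makes it a fourth of some quality.
Counting semitones, C5→F5 is 5, which is the perfect fourth.

perfect fourth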